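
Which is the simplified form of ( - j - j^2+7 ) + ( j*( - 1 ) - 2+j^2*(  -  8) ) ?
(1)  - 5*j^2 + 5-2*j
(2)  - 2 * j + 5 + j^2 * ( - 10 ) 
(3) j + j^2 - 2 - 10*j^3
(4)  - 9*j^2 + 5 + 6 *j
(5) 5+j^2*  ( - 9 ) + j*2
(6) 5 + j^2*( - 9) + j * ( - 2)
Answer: 6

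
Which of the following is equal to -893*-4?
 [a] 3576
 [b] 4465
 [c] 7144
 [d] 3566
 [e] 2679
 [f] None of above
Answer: f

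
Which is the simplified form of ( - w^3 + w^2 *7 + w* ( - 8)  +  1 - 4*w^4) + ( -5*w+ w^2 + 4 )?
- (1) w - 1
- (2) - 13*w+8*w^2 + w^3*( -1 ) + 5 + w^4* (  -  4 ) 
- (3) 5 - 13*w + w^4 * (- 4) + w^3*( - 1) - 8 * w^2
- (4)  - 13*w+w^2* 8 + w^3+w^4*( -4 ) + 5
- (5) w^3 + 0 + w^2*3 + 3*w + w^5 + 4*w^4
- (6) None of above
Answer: 2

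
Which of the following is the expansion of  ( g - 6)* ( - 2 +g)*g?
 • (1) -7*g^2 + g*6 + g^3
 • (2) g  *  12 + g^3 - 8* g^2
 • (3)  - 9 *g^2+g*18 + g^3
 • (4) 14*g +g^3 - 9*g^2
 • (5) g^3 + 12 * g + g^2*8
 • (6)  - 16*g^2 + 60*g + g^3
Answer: 2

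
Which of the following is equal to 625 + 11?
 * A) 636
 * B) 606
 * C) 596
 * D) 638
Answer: A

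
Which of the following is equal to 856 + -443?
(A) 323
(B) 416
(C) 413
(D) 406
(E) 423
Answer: C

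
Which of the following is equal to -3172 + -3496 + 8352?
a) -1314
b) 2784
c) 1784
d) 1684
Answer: d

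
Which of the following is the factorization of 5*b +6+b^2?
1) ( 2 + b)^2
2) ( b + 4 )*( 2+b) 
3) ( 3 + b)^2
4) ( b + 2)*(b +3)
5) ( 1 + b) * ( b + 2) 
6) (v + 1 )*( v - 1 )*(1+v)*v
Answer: 4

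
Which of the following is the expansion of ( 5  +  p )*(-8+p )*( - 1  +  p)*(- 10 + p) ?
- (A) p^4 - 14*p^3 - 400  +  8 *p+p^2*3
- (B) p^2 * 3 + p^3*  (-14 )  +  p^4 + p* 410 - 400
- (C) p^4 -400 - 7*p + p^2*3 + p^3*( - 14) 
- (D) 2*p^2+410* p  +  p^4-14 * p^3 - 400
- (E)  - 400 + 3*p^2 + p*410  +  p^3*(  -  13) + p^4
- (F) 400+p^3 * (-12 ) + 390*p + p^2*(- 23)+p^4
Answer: B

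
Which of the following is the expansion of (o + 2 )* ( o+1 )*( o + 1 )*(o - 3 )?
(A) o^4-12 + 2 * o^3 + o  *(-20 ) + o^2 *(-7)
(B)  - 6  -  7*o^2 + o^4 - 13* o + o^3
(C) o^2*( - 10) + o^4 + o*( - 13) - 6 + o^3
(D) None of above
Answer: B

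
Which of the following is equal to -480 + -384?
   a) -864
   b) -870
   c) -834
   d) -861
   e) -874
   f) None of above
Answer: a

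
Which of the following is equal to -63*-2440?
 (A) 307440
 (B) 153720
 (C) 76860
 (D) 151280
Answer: B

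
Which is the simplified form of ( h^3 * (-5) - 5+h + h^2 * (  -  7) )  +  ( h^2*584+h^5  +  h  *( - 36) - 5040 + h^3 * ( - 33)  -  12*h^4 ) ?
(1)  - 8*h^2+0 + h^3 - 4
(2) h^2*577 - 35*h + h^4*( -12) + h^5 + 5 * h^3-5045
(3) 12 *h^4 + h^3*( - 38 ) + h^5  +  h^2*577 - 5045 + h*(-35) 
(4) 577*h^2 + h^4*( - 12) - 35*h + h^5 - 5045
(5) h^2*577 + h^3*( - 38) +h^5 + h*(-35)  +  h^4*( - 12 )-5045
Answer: 5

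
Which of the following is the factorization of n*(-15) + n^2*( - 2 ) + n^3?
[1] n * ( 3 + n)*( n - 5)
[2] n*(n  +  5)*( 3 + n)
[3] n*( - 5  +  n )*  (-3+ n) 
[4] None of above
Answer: 1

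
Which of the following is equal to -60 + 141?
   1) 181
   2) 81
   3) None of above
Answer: 2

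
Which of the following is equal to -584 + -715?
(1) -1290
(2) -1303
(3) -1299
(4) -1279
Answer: 3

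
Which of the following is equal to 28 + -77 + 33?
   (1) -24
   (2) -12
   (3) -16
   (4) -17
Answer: 3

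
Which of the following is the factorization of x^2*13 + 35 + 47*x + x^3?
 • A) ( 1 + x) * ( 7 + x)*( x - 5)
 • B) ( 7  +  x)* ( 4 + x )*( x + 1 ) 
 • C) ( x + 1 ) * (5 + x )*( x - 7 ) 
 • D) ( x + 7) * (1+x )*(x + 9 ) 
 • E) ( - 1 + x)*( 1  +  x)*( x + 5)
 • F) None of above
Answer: F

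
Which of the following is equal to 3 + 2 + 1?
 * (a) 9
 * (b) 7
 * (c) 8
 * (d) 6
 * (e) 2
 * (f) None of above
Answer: d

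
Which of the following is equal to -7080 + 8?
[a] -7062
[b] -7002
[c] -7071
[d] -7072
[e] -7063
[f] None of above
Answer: d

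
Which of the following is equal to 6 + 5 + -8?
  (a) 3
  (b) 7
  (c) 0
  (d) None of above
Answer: a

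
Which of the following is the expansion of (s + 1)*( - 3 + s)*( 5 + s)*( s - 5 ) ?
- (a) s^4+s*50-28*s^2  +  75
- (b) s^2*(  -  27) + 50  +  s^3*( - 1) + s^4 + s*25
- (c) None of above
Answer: c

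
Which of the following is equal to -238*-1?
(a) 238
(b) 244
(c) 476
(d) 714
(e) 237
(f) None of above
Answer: a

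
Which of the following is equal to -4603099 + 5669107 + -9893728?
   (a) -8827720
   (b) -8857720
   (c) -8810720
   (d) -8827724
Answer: a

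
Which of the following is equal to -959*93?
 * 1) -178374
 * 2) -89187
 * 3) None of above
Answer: 2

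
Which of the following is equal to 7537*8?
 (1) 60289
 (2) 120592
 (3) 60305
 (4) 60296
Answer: 4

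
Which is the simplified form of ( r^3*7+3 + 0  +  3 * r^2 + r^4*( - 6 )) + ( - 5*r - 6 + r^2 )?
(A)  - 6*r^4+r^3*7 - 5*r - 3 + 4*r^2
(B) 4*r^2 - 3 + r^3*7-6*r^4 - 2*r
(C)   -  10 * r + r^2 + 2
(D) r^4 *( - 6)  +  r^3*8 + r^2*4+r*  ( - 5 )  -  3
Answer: A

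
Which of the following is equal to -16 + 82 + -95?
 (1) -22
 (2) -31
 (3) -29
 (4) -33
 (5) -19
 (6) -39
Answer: 3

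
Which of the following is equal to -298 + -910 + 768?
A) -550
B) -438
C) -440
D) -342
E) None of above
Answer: C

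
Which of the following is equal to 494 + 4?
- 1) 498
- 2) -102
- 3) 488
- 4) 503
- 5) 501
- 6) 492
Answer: 1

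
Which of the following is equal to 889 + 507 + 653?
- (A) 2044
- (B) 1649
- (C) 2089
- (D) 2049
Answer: D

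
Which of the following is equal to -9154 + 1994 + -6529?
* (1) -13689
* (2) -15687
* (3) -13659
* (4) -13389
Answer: 1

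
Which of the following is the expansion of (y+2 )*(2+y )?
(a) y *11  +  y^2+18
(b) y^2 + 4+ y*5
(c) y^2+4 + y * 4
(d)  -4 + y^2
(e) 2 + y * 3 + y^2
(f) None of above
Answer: c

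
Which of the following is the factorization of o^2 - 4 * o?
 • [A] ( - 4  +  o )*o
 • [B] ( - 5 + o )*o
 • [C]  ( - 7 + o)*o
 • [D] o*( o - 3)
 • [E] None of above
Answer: A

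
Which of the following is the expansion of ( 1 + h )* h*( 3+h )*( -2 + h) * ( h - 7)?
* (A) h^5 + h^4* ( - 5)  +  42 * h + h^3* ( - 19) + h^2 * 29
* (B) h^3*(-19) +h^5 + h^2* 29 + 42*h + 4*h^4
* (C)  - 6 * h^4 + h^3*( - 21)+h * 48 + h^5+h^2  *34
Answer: A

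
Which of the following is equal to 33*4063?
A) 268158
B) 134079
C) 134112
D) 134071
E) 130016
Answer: B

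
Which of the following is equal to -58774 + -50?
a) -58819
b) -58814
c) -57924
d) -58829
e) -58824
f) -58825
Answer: e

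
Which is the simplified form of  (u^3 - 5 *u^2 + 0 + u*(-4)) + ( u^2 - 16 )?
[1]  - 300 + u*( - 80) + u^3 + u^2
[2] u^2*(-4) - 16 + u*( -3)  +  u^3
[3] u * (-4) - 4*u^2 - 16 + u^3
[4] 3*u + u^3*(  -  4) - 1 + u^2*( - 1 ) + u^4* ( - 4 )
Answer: 3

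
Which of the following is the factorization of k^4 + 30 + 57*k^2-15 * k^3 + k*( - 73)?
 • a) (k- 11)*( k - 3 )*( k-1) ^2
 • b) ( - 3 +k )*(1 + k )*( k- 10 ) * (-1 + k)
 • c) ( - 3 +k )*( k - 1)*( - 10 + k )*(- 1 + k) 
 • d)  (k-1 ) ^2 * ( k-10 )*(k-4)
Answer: c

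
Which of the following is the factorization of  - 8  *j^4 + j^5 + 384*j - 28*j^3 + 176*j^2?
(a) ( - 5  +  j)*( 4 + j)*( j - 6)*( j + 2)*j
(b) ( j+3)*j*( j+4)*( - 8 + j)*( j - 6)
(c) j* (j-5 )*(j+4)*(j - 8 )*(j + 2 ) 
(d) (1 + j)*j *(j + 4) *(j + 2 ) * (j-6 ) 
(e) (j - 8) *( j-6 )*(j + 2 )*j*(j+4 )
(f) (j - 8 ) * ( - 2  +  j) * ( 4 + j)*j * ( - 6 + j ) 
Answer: e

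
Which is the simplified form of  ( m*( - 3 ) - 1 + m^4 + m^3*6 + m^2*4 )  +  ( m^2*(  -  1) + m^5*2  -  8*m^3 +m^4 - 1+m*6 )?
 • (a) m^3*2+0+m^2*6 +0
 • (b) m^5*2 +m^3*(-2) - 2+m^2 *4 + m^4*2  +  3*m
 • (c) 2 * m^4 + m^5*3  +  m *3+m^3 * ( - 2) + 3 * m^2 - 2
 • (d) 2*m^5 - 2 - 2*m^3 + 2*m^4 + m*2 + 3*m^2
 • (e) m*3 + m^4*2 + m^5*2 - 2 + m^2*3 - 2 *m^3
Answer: e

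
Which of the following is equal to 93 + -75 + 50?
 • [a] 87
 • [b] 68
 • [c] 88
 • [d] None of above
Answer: b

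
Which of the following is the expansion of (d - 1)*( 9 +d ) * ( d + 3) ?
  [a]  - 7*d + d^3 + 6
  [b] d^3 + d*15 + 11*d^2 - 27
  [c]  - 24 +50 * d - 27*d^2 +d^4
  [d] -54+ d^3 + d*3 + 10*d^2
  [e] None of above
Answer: b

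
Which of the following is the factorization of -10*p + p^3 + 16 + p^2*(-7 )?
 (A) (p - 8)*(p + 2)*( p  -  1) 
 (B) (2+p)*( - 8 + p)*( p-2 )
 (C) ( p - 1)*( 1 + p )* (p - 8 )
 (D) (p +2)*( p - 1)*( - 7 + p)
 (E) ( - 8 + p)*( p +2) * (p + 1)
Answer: A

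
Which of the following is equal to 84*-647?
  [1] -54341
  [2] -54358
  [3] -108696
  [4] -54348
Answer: 4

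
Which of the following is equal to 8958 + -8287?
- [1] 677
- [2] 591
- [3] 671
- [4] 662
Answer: 3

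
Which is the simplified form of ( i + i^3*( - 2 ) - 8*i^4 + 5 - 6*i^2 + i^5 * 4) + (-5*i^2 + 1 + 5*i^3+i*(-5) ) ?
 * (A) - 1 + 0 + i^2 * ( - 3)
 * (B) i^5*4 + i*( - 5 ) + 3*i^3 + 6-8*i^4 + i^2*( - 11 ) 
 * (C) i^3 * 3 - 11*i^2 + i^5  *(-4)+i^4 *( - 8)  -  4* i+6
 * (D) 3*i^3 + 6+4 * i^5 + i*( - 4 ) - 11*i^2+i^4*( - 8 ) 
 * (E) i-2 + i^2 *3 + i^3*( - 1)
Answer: D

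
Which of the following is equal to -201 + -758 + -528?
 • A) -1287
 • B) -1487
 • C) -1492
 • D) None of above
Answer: B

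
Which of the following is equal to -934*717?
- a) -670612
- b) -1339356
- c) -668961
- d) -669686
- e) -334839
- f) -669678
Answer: f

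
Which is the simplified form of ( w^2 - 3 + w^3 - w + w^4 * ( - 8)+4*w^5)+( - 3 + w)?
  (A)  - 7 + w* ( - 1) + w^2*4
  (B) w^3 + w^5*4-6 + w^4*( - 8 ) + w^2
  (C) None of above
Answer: B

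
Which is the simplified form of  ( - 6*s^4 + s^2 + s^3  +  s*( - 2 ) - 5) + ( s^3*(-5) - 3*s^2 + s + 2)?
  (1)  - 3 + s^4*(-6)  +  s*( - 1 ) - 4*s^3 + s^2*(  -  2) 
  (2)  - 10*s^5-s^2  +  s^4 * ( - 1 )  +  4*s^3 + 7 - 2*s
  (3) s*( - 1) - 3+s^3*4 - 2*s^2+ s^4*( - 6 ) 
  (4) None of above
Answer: 1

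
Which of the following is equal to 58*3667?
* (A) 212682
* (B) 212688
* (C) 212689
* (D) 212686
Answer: D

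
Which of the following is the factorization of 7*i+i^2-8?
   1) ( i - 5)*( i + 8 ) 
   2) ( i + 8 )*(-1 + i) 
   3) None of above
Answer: 2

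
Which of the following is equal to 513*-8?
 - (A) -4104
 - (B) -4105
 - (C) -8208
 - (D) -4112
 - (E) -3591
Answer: A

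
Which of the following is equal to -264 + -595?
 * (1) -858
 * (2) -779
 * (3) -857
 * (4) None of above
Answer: 4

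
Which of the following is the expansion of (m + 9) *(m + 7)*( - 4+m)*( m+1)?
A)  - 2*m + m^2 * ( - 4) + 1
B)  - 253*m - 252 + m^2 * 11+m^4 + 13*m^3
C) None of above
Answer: B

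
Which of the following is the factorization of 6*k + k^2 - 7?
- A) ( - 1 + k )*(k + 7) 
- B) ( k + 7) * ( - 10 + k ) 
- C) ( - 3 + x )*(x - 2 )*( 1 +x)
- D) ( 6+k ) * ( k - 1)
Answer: A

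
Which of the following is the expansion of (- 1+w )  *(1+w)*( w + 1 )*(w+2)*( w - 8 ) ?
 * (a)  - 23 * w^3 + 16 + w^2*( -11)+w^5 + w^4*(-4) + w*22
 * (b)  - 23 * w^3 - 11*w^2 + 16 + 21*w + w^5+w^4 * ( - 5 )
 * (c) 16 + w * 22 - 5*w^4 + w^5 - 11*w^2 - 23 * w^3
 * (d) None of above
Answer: c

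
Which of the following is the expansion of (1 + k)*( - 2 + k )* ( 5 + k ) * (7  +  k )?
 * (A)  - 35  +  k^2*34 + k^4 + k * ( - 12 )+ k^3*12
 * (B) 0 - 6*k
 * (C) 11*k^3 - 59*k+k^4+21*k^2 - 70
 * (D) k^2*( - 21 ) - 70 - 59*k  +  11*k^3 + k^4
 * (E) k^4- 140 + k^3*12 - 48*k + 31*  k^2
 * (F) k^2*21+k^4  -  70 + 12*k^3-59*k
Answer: C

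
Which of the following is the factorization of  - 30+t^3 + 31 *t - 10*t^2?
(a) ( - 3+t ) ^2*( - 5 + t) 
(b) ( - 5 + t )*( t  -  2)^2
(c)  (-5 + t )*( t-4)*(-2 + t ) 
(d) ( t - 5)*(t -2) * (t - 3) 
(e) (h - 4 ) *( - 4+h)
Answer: d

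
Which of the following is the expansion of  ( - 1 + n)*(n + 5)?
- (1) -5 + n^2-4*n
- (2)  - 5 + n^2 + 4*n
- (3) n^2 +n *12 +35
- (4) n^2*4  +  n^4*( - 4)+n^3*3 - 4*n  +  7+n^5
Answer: 2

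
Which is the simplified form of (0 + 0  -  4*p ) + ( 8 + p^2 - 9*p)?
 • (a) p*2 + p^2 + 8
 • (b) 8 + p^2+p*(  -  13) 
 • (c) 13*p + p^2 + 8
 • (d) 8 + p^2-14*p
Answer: b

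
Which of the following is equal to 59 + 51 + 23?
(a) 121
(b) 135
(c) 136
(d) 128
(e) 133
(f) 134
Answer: e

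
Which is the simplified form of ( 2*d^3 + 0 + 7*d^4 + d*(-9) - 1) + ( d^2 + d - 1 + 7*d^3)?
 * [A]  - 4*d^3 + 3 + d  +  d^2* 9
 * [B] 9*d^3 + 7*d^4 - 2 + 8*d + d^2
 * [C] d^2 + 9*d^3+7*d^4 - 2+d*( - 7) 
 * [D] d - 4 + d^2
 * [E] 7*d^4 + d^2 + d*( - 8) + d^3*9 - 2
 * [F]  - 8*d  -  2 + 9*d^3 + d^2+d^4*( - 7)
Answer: E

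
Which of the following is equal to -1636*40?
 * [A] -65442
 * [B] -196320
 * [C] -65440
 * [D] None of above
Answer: C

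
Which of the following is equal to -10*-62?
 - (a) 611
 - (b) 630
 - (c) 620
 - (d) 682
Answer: c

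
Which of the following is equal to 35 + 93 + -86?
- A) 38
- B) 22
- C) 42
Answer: C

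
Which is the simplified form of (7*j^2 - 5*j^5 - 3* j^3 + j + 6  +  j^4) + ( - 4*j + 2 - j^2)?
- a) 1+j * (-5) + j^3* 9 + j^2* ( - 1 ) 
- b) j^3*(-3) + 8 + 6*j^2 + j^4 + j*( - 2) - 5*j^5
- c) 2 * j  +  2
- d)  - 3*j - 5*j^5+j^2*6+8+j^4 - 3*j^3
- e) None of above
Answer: d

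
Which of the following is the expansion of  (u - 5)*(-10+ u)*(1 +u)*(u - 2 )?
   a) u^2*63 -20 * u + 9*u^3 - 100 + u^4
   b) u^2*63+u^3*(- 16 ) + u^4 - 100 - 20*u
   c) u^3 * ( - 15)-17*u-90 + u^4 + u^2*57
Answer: b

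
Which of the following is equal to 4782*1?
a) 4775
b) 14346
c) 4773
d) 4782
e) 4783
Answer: d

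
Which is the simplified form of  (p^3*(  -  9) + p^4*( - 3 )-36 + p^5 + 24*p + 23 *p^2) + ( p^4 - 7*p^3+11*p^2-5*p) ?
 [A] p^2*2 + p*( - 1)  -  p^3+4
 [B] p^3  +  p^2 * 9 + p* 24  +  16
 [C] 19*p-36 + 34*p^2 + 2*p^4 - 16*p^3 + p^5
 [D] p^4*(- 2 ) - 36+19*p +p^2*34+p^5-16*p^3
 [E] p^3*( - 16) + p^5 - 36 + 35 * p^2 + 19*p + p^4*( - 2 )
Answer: D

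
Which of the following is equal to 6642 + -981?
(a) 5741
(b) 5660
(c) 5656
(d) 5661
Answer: d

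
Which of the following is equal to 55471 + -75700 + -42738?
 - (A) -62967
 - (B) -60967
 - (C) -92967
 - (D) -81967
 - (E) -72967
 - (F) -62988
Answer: A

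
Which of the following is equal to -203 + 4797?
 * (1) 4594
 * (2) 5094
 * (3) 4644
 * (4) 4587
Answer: 1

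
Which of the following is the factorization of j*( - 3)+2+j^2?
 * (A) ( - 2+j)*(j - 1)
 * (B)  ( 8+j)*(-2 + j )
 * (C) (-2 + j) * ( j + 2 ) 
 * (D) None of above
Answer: A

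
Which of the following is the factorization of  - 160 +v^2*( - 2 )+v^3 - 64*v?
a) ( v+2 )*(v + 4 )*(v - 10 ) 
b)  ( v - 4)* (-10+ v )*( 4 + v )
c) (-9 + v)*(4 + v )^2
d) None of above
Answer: d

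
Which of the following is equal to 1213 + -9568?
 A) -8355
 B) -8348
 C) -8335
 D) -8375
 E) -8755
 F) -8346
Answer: A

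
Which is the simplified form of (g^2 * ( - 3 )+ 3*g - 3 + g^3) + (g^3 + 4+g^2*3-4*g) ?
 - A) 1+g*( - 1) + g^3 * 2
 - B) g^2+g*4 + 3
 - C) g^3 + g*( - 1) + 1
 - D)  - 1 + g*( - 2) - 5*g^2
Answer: A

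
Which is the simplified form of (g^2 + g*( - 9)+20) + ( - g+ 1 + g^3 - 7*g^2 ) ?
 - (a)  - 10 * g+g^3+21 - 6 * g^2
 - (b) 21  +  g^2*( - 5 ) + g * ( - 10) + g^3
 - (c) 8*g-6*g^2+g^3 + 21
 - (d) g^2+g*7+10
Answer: a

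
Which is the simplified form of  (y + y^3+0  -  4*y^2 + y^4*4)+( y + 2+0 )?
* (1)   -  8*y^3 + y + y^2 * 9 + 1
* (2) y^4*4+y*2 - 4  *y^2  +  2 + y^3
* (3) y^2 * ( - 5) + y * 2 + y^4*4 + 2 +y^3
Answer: 2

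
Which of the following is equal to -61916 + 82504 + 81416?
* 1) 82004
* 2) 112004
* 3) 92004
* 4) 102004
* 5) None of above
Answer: 4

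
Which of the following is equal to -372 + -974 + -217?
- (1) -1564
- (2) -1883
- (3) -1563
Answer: 3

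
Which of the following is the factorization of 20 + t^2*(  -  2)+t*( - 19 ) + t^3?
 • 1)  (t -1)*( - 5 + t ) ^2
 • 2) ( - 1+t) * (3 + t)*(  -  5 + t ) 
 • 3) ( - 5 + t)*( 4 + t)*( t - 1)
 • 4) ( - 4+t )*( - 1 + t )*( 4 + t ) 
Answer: 3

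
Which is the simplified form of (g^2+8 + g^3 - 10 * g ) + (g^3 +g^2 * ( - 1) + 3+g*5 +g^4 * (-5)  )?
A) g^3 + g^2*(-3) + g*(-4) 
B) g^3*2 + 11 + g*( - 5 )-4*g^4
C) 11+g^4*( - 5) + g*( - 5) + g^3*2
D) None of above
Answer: C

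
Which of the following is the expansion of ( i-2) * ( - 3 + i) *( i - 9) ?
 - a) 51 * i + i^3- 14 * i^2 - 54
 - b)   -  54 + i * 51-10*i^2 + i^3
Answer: a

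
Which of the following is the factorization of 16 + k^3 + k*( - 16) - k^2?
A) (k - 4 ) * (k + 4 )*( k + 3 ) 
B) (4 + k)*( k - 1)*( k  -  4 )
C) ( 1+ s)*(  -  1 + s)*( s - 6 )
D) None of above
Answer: B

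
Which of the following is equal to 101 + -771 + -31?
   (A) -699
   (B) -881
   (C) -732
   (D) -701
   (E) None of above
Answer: D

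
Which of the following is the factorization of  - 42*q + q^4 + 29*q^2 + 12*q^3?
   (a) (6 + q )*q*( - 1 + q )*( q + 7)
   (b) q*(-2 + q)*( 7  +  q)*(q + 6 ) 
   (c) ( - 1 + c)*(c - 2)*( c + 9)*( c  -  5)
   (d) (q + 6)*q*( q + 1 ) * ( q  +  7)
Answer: a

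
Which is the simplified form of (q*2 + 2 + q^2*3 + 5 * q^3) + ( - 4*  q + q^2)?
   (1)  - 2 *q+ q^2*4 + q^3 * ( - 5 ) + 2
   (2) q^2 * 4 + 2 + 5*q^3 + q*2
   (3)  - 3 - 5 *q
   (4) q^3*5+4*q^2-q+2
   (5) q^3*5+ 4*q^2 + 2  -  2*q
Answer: 5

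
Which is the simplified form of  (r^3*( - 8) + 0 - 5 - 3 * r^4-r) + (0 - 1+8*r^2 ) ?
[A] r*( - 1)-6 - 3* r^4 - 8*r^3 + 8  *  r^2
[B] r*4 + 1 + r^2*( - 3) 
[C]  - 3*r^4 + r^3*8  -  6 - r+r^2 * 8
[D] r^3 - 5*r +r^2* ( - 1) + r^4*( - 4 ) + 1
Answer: A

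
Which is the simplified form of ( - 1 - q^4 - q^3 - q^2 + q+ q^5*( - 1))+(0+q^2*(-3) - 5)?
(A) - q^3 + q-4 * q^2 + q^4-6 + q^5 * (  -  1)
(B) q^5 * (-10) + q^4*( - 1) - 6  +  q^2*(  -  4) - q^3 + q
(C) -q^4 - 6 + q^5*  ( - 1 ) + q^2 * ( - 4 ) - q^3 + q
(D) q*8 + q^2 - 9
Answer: C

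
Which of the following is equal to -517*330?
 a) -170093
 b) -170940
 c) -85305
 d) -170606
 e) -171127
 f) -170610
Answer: f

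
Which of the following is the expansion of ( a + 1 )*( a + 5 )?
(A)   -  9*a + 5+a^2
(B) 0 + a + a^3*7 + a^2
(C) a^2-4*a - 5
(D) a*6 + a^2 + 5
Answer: D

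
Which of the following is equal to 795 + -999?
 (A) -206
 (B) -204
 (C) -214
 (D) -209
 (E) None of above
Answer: B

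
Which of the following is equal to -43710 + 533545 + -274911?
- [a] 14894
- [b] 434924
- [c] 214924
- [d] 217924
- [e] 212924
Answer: c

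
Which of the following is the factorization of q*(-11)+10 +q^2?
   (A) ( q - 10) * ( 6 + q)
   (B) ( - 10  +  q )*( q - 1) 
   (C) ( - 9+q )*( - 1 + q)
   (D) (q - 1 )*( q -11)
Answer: B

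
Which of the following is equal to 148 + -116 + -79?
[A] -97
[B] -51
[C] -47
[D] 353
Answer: C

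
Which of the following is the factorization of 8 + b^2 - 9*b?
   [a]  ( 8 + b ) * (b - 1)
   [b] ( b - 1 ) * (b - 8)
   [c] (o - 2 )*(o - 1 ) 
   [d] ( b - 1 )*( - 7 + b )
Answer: b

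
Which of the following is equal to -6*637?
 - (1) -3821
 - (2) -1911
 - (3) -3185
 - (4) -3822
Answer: 4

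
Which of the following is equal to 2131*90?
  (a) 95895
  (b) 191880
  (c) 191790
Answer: c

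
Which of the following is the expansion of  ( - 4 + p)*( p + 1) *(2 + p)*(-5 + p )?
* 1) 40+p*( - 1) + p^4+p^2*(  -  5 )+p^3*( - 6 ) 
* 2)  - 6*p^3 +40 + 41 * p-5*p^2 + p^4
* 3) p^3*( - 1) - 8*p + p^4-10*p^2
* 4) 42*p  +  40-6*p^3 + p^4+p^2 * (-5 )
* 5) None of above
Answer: 4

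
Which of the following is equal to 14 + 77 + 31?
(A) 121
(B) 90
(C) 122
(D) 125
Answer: C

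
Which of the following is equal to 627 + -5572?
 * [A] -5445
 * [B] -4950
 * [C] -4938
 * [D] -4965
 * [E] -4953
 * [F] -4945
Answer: F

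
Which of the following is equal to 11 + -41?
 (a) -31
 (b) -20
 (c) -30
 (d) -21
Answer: c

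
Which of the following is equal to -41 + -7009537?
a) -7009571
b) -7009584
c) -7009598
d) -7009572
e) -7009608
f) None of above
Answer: f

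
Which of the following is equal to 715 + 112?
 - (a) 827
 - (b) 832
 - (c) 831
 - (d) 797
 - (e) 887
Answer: a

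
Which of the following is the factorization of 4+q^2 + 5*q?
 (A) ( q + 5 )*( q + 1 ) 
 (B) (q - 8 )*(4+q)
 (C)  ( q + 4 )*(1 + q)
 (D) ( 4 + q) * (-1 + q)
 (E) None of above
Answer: C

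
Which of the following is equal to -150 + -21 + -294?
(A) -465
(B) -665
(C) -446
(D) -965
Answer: A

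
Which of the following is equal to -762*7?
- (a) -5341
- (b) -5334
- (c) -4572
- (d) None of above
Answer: b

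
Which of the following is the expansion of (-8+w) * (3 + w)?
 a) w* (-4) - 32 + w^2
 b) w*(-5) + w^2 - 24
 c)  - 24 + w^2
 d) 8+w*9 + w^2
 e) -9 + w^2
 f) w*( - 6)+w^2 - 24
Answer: b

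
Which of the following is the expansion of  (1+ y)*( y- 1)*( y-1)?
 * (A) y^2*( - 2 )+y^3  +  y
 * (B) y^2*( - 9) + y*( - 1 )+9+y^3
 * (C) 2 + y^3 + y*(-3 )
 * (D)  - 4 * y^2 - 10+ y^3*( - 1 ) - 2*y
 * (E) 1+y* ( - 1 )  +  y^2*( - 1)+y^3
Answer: E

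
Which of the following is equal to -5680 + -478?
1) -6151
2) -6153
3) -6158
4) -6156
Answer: 3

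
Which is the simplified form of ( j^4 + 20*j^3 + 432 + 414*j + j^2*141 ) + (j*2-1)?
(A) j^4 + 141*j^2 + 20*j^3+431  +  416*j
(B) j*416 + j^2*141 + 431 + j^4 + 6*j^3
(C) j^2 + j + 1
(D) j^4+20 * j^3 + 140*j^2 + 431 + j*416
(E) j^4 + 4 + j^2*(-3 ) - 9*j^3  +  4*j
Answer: A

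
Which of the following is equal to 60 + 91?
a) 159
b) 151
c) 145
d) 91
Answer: b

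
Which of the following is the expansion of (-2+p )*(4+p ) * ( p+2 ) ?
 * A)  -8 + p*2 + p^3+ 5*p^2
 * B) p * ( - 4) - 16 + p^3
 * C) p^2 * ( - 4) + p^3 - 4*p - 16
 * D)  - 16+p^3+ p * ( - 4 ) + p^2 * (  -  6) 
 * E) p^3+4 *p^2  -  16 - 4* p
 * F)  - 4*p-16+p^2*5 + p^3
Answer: E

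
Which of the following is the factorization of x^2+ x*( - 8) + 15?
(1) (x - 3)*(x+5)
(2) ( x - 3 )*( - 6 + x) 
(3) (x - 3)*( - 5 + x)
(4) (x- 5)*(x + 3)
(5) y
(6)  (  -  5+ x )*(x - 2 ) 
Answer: 3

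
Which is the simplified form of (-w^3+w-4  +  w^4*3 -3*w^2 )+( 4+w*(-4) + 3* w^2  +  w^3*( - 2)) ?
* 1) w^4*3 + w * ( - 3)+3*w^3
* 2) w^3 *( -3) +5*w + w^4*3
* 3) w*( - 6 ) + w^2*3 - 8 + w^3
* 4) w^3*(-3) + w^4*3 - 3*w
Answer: 4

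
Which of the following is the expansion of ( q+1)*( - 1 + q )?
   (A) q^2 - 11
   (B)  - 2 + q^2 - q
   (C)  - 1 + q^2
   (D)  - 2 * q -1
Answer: C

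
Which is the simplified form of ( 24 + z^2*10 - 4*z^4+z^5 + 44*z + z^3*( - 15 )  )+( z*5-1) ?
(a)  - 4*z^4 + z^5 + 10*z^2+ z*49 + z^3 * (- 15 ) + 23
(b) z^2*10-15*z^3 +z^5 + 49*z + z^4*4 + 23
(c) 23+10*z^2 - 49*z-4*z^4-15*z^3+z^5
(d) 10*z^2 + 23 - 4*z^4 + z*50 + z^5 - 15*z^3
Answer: a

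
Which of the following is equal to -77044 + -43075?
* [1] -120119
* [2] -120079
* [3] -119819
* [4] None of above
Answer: 1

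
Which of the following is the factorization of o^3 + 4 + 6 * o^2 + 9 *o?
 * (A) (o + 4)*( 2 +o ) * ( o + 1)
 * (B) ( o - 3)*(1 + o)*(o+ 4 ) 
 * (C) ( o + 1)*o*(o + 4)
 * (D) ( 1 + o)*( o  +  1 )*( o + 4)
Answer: D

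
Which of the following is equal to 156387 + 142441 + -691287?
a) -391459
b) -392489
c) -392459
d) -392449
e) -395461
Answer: c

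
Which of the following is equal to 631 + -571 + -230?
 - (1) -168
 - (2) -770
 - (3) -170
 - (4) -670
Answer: 3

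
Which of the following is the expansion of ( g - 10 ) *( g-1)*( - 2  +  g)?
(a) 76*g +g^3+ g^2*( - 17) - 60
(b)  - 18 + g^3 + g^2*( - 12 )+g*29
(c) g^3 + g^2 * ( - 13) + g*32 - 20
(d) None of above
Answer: c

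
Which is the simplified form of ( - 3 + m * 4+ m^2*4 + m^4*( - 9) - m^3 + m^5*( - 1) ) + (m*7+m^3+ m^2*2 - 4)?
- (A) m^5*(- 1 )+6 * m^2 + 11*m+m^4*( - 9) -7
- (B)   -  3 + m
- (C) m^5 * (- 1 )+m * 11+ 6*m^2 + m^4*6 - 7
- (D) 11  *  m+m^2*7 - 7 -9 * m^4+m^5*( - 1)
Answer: A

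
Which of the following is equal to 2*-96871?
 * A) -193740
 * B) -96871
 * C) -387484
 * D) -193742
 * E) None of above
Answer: D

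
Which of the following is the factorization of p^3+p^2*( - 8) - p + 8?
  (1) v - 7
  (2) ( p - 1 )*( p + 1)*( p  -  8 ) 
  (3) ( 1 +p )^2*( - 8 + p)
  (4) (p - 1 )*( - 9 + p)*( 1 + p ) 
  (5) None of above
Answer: 2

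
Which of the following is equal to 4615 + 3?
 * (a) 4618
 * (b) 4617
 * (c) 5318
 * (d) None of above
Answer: a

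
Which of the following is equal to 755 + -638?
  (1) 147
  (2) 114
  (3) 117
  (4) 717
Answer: 3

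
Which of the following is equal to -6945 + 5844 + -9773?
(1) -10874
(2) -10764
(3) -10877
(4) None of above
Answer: 1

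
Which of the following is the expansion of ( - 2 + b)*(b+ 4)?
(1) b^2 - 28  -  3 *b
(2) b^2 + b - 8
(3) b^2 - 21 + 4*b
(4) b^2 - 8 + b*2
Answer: 4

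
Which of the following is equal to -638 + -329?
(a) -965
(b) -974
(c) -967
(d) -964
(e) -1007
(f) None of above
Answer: c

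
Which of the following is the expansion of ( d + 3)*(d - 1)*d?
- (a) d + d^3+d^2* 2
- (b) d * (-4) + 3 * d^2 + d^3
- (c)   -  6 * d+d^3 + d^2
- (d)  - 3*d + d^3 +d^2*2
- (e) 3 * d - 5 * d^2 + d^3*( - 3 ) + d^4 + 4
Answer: d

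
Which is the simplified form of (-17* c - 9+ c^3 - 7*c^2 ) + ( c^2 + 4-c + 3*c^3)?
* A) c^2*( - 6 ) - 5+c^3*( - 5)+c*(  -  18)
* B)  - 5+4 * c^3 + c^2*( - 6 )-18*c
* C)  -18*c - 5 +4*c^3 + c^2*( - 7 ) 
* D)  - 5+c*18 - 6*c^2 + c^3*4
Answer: B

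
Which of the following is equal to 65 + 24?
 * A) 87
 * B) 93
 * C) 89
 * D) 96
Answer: C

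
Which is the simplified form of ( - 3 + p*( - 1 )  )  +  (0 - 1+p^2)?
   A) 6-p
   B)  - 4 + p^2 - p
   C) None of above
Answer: B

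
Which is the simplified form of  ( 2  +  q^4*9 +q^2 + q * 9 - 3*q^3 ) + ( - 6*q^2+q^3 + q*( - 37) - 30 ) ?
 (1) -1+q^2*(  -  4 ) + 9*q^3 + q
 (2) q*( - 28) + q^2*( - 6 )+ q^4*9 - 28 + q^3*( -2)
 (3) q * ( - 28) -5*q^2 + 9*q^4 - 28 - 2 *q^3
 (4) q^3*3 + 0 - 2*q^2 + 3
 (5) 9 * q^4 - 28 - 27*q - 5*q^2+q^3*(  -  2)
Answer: 3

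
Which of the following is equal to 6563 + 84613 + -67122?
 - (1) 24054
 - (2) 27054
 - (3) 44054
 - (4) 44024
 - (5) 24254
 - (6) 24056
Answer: 1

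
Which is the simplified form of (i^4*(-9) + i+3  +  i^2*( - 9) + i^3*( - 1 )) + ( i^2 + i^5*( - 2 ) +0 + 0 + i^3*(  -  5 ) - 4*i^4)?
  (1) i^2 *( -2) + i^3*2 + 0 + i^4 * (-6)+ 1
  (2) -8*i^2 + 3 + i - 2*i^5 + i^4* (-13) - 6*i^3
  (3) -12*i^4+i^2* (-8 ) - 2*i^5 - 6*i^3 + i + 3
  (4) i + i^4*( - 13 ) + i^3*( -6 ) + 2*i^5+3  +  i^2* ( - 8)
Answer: 2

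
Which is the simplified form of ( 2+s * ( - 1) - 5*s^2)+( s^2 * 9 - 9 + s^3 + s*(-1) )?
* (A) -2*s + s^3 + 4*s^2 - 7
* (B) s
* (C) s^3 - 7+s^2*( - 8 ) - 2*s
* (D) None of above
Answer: A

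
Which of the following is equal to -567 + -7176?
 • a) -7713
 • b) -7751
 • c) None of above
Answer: c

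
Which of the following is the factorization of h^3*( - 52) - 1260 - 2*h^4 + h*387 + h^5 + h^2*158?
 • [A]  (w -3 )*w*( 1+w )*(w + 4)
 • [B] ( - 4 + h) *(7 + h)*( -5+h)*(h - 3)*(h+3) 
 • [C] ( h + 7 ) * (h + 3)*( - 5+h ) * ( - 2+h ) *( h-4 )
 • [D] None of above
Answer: B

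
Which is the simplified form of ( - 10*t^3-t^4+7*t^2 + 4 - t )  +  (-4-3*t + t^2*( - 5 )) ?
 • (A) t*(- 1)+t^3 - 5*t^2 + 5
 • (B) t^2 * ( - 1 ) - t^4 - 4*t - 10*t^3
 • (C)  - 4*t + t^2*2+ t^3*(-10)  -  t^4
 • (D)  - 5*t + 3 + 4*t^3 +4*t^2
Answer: C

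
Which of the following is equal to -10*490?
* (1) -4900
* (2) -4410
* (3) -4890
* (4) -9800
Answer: 1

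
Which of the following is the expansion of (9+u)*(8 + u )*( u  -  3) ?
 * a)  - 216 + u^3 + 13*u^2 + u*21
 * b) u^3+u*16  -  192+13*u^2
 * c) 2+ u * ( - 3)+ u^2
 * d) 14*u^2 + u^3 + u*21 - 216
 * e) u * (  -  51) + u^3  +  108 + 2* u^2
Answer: d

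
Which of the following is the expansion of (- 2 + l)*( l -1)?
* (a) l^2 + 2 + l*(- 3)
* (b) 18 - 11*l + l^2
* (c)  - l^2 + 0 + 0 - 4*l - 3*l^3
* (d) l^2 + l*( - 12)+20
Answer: a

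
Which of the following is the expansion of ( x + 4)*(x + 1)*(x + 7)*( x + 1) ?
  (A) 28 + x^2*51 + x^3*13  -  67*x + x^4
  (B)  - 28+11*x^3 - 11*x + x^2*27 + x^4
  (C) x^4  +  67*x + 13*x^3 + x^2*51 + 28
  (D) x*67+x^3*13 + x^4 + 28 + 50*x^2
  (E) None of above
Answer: C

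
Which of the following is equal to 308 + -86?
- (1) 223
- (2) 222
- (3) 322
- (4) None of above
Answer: 2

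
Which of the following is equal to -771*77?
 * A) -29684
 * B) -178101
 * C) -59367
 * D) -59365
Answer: C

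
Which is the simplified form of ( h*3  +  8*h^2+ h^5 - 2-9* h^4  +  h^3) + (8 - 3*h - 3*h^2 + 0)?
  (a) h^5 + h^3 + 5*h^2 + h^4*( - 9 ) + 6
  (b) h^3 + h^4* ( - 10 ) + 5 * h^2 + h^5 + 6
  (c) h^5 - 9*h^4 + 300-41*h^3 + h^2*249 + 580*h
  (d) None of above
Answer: a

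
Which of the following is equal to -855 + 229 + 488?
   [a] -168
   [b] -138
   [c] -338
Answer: b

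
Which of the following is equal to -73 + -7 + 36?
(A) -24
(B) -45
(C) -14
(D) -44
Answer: D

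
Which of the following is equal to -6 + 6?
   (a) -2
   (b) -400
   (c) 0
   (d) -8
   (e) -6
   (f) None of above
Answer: c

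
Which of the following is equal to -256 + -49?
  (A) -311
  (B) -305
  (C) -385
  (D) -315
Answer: B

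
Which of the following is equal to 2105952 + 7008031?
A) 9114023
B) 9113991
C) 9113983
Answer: C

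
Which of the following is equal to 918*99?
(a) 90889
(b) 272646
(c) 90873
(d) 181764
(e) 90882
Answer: e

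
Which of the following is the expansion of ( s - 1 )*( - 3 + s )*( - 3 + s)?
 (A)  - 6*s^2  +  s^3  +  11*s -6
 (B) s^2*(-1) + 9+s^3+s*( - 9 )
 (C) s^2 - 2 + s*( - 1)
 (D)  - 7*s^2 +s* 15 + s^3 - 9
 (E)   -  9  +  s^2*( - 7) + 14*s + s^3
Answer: D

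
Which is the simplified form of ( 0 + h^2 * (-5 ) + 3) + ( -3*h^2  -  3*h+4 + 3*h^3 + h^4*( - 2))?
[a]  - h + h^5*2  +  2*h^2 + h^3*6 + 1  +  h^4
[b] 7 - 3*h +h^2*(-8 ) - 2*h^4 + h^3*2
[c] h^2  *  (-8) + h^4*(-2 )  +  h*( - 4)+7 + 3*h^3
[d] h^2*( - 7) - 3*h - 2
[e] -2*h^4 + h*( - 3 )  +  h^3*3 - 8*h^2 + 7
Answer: e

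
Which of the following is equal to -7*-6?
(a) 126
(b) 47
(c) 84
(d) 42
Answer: d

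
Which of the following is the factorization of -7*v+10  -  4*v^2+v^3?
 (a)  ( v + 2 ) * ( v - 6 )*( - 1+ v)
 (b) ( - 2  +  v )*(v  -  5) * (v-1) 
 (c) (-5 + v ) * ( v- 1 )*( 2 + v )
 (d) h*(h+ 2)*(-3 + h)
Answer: c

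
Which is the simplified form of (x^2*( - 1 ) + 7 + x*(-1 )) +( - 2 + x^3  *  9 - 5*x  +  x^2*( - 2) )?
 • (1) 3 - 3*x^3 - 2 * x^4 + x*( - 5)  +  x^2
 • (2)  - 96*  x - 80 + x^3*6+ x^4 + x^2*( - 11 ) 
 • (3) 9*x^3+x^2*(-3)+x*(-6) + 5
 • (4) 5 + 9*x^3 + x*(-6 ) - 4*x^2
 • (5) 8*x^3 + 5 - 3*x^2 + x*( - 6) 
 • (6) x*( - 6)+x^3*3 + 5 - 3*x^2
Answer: 3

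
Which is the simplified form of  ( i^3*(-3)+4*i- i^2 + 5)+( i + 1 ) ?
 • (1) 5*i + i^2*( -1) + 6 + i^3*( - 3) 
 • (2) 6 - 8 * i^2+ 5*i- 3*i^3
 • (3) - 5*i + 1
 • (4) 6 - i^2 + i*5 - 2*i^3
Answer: 1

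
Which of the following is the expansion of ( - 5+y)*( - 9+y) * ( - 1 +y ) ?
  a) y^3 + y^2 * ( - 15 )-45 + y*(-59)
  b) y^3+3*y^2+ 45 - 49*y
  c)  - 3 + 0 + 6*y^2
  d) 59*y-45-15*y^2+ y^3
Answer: d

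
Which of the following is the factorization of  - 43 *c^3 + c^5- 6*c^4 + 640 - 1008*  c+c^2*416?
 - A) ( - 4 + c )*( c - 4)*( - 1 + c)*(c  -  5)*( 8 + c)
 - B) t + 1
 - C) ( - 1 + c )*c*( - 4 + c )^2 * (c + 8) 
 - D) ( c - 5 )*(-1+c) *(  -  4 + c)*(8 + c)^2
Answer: A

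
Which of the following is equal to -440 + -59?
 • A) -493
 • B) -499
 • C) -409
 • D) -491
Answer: B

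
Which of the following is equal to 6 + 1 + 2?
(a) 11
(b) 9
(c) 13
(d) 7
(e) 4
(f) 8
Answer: b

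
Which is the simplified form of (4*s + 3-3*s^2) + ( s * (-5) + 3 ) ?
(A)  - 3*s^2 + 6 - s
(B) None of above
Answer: A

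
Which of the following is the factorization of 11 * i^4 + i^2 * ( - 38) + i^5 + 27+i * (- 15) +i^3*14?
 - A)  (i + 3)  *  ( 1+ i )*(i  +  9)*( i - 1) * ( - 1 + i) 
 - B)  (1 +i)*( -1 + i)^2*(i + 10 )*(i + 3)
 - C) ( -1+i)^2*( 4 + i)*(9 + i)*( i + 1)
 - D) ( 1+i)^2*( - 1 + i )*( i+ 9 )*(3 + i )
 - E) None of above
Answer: A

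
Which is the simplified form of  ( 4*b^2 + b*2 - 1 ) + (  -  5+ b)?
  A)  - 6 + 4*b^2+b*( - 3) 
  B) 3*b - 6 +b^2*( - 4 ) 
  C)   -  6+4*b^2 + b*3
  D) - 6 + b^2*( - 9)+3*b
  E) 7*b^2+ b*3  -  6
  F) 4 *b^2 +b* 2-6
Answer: C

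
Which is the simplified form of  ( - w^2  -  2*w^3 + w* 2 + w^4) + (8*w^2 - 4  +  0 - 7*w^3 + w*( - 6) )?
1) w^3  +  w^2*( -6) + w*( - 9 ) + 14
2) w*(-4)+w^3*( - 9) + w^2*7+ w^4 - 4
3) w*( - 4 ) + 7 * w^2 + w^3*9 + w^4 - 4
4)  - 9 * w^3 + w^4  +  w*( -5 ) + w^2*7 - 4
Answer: 2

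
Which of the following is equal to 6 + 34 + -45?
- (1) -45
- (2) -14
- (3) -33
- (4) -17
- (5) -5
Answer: 5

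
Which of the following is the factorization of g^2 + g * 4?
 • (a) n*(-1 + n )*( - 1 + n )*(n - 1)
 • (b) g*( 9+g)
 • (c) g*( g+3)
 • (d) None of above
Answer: d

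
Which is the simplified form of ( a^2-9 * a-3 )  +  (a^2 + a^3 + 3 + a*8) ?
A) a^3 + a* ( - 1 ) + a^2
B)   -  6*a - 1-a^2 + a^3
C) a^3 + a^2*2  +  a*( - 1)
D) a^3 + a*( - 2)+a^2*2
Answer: C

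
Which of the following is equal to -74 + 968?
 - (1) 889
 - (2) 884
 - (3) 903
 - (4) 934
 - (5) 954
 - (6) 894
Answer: 6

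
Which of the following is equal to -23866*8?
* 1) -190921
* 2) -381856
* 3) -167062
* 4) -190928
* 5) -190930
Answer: 4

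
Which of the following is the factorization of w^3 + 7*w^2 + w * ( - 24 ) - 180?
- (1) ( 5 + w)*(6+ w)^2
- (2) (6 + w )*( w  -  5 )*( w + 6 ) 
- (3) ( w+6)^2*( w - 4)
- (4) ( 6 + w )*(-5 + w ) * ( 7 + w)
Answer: 2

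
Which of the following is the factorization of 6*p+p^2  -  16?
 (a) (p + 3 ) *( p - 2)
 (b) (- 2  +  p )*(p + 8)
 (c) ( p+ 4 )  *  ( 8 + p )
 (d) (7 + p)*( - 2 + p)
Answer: b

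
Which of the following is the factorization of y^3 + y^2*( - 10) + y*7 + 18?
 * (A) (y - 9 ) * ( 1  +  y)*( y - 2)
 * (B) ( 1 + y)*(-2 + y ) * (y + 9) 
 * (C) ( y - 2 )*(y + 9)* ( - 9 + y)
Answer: A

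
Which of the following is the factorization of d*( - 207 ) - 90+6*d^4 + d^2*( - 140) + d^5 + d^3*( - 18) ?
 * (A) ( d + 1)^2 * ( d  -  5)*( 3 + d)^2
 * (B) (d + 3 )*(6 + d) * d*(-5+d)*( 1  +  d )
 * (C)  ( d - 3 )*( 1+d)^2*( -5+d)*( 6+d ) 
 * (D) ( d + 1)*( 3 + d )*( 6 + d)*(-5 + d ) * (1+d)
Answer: D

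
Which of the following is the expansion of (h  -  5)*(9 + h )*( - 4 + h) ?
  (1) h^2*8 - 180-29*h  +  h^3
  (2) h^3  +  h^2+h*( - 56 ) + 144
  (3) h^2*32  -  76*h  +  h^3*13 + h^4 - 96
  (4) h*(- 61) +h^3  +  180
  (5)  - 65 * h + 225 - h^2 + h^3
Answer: 4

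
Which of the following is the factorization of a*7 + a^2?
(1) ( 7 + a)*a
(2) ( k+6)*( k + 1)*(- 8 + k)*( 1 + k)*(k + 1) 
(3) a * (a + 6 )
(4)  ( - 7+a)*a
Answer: 1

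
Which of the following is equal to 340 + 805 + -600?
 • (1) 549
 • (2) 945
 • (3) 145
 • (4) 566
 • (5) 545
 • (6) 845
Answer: 5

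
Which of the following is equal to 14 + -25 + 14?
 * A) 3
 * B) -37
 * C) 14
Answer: A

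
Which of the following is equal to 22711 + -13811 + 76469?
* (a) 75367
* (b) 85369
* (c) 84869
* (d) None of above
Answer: b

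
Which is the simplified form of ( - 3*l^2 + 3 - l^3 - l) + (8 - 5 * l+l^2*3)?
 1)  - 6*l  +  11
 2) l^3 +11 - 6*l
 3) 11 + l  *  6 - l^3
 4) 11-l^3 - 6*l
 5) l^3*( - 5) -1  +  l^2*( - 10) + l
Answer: 4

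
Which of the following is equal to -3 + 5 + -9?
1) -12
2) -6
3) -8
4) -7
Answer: 4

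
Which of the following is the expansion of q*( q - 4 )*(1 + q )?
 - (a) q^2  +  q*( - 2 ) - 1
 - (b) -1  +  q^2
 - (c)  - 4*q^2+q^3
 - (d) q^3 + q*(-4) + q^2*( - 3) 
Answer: d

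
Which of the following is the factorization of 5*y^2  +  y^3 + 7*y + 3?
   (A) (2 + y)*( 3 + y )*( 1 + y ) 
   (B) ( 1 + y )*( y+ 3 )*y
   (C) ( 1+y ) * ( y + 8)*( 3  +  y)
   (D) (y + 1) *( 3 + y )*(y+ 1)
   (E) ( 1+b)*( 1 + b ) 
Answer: D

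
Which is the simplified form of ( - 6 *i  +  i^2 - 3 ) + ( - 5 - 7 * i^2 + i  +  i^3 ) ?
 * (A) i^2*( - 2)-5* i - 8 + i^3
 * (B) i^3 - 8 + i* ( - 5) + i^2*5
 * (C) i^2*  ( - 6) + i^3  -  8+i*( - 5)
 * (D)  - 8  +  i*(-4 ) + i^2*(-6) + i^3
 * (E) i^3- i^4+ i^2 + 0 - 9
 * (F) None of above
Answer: C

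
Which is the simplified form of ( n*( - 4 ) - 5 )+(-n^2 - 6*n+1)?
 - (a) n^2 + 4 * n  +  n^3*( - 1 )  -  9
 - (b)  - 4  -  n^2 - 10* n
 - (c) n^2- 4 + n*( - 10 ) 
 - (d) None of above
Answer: b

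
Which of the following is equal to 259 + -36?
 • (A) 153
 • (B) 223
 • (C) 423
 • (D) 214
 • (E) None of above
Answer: B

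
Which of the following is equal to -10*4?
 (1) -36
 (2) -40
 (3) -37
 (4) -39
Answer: 2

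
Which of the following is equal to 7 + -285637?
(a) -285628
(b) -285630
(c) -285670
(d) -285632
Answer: b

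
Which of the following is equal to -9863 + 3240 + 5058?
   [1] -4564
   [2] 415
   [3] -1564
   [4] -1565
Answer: 4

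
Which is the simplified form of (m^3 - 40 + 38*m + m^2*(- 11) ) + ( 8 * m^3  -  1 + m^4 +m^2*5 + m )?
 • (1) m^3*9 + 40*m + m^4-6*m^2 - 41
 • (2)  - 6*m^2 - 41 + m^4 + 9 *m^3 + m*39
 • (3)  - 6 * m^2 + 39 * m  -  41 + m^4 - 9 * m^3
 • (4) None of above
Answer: 2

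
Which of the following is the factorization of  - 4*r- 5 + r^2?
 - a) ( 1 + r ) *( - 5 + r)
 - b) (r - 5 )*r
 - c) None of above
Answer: a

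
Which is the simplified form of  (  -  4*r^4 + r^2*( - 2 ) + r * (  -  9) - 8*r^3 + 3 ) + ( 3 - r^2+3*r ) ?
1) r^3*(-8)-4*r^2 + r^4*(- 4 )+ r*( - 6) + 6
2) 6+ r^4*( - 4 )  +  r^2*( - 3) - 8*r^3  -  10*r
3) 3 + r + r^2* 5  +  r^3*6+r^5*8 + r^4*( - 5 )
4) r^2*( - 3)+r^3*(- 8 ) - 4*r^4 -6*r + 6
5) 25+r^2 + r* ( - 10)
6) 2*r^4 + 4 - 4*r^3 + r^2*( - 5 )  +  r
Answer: 4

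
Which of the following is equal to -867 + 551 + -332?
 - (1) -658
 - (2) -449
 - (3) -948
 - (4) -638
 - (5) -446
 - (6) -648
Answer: 6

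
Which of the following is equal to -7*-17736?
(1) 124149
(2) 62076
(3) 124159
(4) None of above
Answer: 4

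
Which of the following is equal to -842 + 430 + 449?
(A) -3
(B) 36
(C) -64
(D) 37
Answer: D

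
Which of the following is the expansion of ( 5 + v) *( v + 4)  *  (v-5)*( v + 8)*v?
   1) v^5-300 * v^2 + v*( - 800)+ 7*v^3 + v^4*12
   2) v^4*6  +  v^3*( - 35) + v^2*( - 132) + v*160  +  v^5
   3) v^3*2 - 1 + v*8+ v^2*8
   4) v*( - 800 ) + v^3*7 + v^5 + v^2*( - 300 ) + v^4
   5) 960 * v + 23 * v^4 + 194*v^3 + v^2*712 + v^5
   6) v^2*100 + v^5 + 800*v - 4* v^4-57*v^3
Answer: 1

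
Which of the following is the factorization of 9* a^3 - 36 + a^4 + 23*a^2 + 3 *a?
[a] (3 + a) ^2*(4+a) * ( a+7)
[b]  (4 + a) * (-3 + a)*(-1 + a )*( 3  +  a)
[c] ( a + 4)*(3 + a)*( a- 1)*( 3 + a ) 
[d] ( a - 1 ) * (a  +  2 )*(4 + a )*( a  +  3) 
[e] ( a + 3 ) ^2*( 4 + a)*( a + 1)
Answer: c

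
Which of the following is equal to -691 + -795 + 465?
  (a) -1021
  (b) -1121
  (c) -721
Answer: a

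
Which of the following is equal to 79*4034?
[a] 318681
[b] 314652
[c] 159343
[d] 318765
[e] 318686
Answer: e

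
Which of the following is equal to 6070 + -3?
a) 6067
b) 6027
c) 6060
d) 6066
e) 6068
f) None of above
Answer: a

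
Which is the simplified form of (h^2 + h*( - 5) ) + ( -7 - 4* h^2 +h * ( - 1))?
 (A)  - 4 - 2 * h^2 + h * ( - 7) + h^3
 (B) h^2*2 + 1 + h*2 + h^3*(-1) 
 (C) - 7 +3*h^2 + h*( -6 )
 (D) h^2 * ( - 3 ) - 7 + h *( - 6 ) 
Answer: D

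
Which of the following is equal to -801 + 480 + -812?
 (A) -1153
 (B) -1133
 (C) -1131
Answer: B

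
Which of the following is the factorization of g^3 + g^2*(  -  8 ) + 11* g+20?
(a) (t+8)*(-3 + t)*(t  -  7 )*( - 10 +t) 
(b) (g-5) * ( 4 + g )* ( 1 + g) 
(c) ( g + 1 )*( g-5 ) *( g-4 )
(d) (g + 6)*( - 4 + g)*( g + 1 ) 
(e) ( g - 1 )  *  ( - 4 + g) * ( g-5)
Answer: c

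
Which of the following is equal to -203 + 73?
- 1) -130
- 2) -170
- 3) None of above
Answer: 1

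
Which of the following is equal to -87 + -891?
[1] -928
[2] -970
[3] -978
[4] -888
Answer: 3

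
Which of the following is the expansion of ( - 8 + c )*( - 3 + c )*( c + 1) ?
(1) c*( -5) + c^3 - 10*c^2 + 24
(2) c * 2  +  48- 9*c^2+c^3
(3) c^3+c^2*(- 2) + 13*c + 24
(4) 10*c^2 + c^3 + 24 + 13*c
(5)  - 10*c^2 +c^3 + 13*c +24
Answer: 5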